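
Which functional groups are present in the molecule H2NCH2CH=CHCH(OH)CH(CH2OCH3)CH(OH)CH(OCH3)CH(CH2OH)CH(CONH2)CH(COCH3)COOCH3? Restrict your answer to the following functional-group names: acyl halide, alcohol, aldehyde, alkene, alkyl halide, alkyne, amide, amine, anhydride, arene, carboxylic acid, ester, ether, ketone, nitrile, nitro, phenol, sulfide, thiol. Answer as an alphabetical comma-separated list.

alcohol, alkene, amide, amine, ester, ether, ketone

–NH2 on an sp³ carbon with no adjacent C=O → amine.
C=C double bond → alkene.
–OH on an sp³ carbon → alcohol (secondary).
pendant –CH2OCH3: C–O–C linkage → ether.
–OH on an sp³ carbon → alcohol (secondary).
pendant –OCH3: C–O–C with sp³ C, no adjacent C=O → ether.
pendant –CH2OH on an sp³ backbone C → alcohol.
pendant –CONH2: carbonyl C bonded to C and N → amide.
pendant –COCH3: carbonyl C bonded to two carbons → ketone.
–C(=O)OCH3: carbonyl C bonded to C and to –OCH3 → ester (not ketone + ether).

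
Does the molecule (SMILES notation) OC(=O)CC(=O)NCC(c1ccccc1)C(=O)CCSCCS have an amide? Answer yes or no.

–COOH: carbonyl C bonded to –OH and C → carboxylic acid (the –OH is not a separate alcohol).
–C(=O)–N– linkage → amide (the N is not an amine).
pendant –C6H5: benzene ring → arene.
–C(=O)– with carbon on both sides → ketone.
C–S–C linkage → sulfide (thioether).
–SH on an sp³ carbon → thiol.
The CH2CONHCH2 segment supplies the amide: –C(=O)–N– linkage → amide (the N is not an amine).

yes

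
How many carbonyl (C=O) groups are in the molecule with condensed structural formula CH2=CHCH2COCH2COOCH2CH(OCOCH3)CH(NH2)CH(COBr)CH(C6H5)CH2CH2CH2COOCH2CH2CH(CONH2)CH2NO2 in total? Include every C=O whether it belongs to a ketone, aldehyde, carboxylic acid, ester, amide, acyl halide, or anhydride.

6

CO: ketone, 1 C=O (running total 1).
CH2COOCH2: ester, 1 C=O (running total 2).
CH(OCOCH3): ester, 1 C=O (running total 3).
CH(COBr): acyl halide, 1 C=O (running total 4).
CH2COOCH2: ester, 1 C=O (running total 5).
CH(CONH2): amide, 1 C=O (running total 6).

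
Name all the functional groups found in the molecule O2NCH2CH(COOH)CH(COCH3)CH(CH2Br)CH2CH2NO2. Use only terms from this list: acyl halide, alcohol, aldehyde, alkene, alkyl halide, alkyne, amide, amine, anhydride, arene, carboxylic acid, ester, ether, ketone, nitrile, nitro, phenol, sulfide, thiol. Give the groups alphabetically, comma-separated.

Reading the structure from left to right:
  O2NCH2: –NO2 on carbon → nitro group.
  CH(COOH): pendant –COOH: carbonyl C bonded to C and –OH → carboxylic acid.
  CH(COCH3): pendant –COCH3: carbonyl C bonded to two carbons → ketone.
  CH(CH2Br): pendant –CH2X: halogen on sp³ carbon → alkyl halide.
  CH2NO2: –NO2 on carbon → nitro group.

alkyl halide, carboxylic acid, ketone, nitro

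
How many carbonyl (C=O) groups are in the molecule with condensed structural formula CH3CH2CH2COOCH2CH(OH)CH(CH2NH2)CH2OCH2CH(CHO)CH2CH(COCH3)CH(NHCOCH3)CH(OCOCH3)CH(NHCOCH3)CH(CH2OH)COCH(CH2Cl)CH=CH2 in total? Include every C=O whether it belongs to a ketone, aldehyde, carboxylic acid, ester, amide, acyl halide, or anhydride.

CH2COOCH2: ester, 1 C=O (running total 1).
CH(CHO): aldehyde, 1 C=O (running total 2).
CH(COCH3): ketone, 1 C=O (running total 3).
CH(NHCOCH3): amide, 1 C=O (running total 4).
CH(OCOCH3): ester, 1 C=O (running total 5).
CH(NHCOCH3): amide, 1 C=O (running total 6).
CO: ketone, 1 C=O (running total 7).

7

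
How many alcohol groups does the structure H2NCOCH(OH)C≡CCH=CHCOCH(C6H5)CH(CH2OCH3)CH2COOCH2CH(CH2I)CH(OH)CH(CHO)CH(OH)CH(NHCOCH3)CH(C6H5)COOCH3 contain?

Taking each segment in turn:
  H2NCO: –C(=O)NH2: carbonyl C bonded to C and to N → amide (the N is not a separate amine).
  CH(OH): –OH on an sp³ carbon → alcohol (secondary).
  C≡C: C≡C triple bond → alkyne.
  CH=CH: C=C double bond → alkene.
  CO: –C(=O)– with carbon on both sides → ketone.
  CH(C6H5): pendant –C6H5: benzene ring → arene.
  CH(CH2OCH3): pendant –CH2OCH3: C–O–C linkage → ether.
  CH2COOCH2: –C(=O)–O–C with C on the carbonyl side → ester.
  CH(CH2I): pendant –CH2X: halogen on sp³ carbon → alkyl halide.
  CH(OH): –OH on an sp³ carbon → alcohol (secondary).
  CH(CHO): pendant –CHO: carbonyl C bonded to C and H → aldehyde.
  CH(OH): –OH on an sp³ carbon → alcohol (secondary).
  CH(NHCOCH3): pendant –NHC(=O)CH3: N bonded to a carbonyl → amide (not amine).
  CH(C6H5): pendant –C6H5: benzene ring → arene.
  COOCH3: –C(=O)OCH3: carbonyl C bonded to C and to –OCH3 → ester (not ketone + ether).
Alcohol appears at: CH(OH), CH(OH), CH(OH) → 3.

3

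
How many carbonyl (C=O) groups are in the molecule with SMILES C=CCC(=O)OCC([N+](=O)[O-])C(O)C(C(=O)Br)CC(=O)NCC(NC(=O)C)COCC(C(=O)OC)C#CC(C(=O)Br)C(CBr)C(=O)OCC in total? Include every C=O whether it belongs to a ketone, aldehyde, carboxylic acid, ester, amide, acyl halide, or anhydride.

7

CH2COOCH2: ester, 1 C=O (running total 1).
CH(COBr): acyl halide, 1 C=O (running total 2).
CH2CONHCH2: amide, 1 C=O (running total 3).
CH(NHCOCH3): amide, 1 C=O (running total 4).
CH(COOCH3): ester, 1 C=O (running total 5).
CH(COBr): acyl halide, 1 C=O (running total 6).
COOCH2CH3: ester, 1 C=O (running total 7).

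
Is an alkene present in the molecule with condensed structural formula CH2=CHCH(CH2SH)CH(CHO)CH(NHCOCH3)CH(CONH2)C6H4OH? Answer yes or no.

Taking each segment in turn:
  CH2=CH: C=C double bond → alkene.
  CH(CH2SH): pendant –CH2SH → thiol.
  CH(CHO): pendant –CHO: carbonyl C bonded to C and H → aldehyde.
  CH(NHCOCH3): pendant –NHC(=O)CH3: N bonded to a carbonyl → amide (not amine).
  CH(CONH2): pendant –CONH2: carbonyl C bonded to C and N → amide.
  C6H4OH: –OH attached directly to an aromatic ring → phenol (not alcohol); the ring itself is an arene.
The CH2=CH segment supplies the alkene: C=C double bond → alkene.

yes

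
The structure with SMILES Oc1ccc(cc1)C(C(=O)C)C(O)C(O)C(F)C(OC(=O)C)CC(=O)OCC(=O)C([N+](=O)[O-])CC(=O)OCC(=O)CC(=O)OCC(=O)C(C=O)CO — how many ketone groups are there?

Reading the structure from left to right:
  HOC6H4: –OH attached directly to an aromatic ring → phenol (not alcohol); the ring itself is an arene.
  CH(COCH3): pendant –COCH3: carbonyl C bonded to two carbons → ketone.
  CH(OH): –OH on an sp³ carbon → alcohol (secondary).
  CH(OH): –OH on an sp³ carbon → alcohol (secondary).
  CH(F): halogen on an sp³ carbon → alkyl halide.
  CH(OCOCH3): pendant –OC(=O)CH3: an acyloxy group → ester.
  CH2COOCH2: –C(=O)–O–C with C on the carbonyl side → ester.
  CO: –C(=O)– with carbon on both sides → ketone.
  CH(NO2): –NO2 on an sp³ carbon → nitro (the N=O is not a carbonyl).
  CH2COOCH2: –C(=O)–O–C with C on the carbonyl side → ester.
  CO: –C(=O)– with carbon on both sides → ketone.
  CH2COOCH2: –C(=O)–O–C with C on the carbonyl side → ester.
  CO: –C(=O)– with carbon on both sides → ketone.
  CH(CHO): pendant –CHO: carbonyl C bonded to C and H → aldehyde.
  CH2OH: –OH on an sp³ carbon → alcohol.
Ketone appears at: CH(COCH3), CO, CO, CO → 4.

4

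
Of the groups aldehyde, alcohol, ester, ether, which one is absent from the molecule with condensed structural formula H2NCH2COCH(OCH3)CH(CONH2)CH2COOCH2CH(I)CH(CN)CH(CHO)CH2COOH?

alcohol

aldehyde: present (CH(CHO) — pendant –CHO: carbonyl C bonded to C and H → aldehyde).
ester: present (CH2COOCH2 — –C(=O)–O–C with C on the carbonyl side → ester).
ether: present (CH(OCH3) — pendant –OCH3: C–O–C with sp³ C, no adjacent C=O → ether).
alcohol: absent. In COOH, the –OH sits on a carbonyl carbon, making it part of a carboxylic acid, not an alcohol.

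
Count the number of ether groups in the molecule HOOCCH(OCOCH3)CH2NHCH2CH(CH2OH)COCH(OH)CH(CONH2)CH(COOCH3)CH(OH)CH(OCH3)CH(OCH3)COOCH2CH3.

Taking each segment in turn:
  HOOC: –COOH: carbonyl C bonded to –OH and C → carboxylic acid (the –OH is not a separate alcohol).
  CH(OCOCH3): pendant –OC(=O)CH3: an acyloxy group → ester.
  CH2NHCH2: C–N–C with sp³ carbons and no adjacent C=O → amine (secondary).
  CH(CH2OH): pendant –CH2OH on an sp³ backbone C → alcohol.
  CO: –C(=O)– with carbon on both sides → ketone.
  CH(OH): –OH on an sp³ carbon → alcohol (secondary).
  CH(CONH2): pendant –CONH2: carbonyl C bonded to C and N → amide.
  CH(COOCH3): pendant –COOCH3: carbonyl C bonded to C and –OCH3 → ester.
  CH(OH): –OH on an sp³ carbon → alcohol (secondary).
  CH(OCH3): pendant –OCH3: C–O–C with sp³ C, no adjacent C=O → ether.
  CH(OCH3): pendant –OCH3: C–O–C with sp³ C, no adjacent C=O → ether.
  COOCH2CH3: –C(=O)OCH2CH3: carbonyl C bonded to C and to –OEt → ester.
Ether appears at: CH(OCH3), CH(OCH3) → 2.

2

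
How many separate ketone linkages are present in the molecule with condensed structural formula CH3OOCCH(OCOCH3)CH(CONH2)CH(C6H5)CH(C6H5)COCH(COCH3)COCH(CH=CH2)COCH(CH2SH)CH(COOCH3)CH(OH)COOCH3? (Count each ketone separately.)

CH3O–C(=O)–: carbonyl C bonded to C and to –OCH3 → ester (not ketone + ether).
pendant –OC(=O)CH3: an acyloxy group → ester.
pendant –CONH2: carbonyl C bonded to C and N → amide.
pendant –C6H5: benzene ring → arene.
pendant –C6H5: benzene ring → arene.
–C(=O)– with carbon on both sides → ketone.
pendant –COCH3: carbonyl C bonded to two carbons → ketone.
–C(=O)– with carbon on both sides → ketone.
pendant –CH=CH2: C=C double bond → alkene.
–C(=O)– with carbon on both sides → ketone.
pendant –CH2SH → thiol.
pendant –COOCH3: carbonyl C bonded to C and –OCH3 → ester.
–OH on an sp³ carbon → alcohol (secondary).
–C(=O)OCH3: carbonyl C bonded to C and to –OCH3 → ester (not ketone + ether).
Ketone appears at: CO, CH(COCH3), CO, CO → 4.

4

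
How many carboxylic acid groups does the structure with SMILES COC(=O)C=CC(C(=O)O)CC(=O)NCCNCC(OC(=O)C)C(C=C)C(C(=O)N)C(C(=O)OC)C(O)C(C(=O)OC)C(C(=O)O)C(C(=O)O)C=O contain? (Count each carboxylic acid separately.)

3

CH3O–C(=O)–: carbonyl C bonded to C and to –OCH3 → ester (not ketone + ether).
C=C double bond → alkene.
pendant –COOH: carbonyl C bonded to C and –OH → carboxylic acid.
–C(=O)–N– linkage → amide (the N is not an amine).
C–N–C with sp³ carbons and no adjacent C=O → amine (secondary).
pendant –OC(=O)CH3: an acyloxy group → ester.
pendant –CH=CH2: C=C double bond → alkene.
pendant –CONH2: carbonyl C bonded to C and N → amide.
pendant –COOCH3: carbonyl C bonded to C and –OCH3 → ester.
–OH on an sp³ carbon → alcohol (secondary).
pendant –COOCH3: carbonyl C bonded to C and –OCH3 → ester.
pendant –COOH: carbonyl C bonded to C and –OH → carboxylic acid.
pendant –COOH: carbonyl C bonded to C and –OH → carboxylic acid.
terminal –CHO: carbonyl C bonded to H and C → aldehyde.
Carboxylic acid appears at: CH(COOH), CH(COOH), CH(COOH) → 3.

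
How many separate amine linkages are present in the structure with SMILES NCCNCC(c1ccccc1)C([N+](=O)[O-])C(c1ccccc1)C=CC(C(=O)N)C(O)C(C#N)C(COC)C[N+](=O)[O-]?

–NH2 on an sp³ carbon with no adjacent C=O → amine.
C–N–C with sp³ carbons and no adjacent C=O → amine (secondary).
pendant –C6H5: benzene ring → arene.
–NO2 on an sp³ carbon → nitro (the N=O is not a carbonyl).
pendant –C6H5: benzene ring → arene.
C=C double bond → alkene.
pendant –CONH2: carbonyl C bonded to C and N → amide.
–OH on an sp³ carbon → alcohol (secondary).
pendant –C≡N: nitrile.
pendant –CH2OCH3: C–O–C linkage → ether.
–NO2 on carbon → nitro group.
Amine appears at: H2NCH2, CH2NHCH2 → 2.

2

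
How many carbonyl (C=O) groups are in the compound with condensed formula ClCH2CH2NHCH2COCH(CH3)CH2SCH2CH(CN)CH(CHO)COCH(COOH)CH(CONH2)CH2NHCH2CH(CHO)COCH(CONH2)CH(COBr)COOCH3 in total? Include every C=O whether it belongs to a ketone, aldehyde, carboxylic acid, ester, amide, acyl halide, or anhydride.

CO: ketone, 1 C=O (running total 1).
CH(CHO): aldehyde, 1 C=O (running total 2).
CO: ketone, 1 C=O (running total 3).
CH(COOH): carboxylic acid, 1 C=O (running total 4).
CH(CONH2): amide, 1 C=O (running total 5).
CH(CHO): aldehyde, 1 C=O (running total 6).
CO: ketone, 1 C=O (running total 7).
CH(CONH2): amide, 1 C=O (running total 8).
CH(COBr): acyl halide, 1 C=O (running total 9).
COOCH3: ester, 1 C=O (running total 10).

10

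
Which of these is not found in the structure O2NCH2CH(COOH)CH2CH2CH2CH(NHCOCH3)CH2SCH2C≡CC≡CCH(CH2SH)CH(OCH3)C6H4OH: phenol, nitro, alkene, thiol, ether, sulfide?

sulfide: present (CH2SCH2 — C–S–C linkage → sulfide (thioether)).
ether: present (CH(OCH3) — pendant –OCH3: C–O–C with sp³ C, no adjacent C=O → ether).
phenol: present (C6H4OH — –OH attached directly to an aromatic ring → phenol (not alcohol); the ring itself is an arene).
nitro: present (O2NCH2 — –NO2 on carbon → nitro group).
thiol: present (CH(CH2SH) — pendant –CH2SH → thiol).
alkene: absent. In C6H4OH, the C=C units are part of an aromatic ring, which is an arene, not an isolated alkene.

alkene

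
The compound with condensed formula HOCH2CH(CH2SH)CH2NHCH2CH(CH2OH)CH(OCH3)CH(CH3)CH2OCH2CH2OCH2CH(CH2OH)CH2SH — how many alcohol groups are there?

HO– on an sp³ carbon → alcohol.
pendant –CH2SH → thiol.
C–N–C with sp³ carbons and no adjacent C=O → amine (secondary).
pendant –CH2OH on an sp³ backbone C → alcohol.
pendant –OCH3: C–O–C with sp³ C, no adjacent C=O → ether.
C–O–C with sp³ carbons on both sides and no adjacent C=O → ether.
C–O–C with sp³ carbons on both sides and no adjacent C=O → ether.
pendant –CH2OH on an sp³ backbone C → alcohol.
–SH on an sp³ carbon → thiol.
Alcohol appears at: HOCH2, CH(CH2OH), CH(CH2OH) → 3.

3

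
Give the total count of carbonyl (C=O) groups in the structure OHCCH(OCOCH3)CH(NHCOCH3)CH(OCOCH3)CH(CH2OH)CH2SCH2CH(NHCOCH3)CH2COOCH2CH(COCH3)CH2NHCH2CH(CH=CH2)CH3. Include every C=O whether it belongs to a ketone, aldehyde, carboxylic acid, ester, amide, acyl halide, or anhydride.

OHC: aldehyde, 1 C=O (running total 1).
CH(OCOCH3): ester, 1 C=O (running total 2).
CH(NHCOCH3): amide, 1 C=O (running total 3).
CH(OCOCH3): ester, 1 C=O (running total 4).
CH(NHCOCH3): amide, 1 C=O (running total 5).
CH2COOCH2: ester, 1 C=O (running total 6).
CH(COCH3): ketone, 1 C=O (running total 7).

7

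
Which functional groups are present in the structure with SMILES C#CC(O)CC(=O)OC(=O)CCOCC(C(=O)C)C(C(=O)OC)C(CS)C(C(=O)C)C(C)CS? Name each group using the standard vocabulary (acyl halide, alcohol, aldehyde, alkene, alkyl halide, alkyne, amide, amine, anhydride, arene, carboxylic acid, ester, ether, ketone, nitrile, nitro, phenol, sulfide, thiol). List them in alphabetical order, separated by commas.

C≡C triple bond → alkyne.
–OH on an sp³ carbon → alcohol (secondary).
two acyl groups sharing one oxygen, –C(=O)–O–C(=O)– → anhydride.
C–O–C with sp³ carbons on both sides and no adjacent C=O → ether.
pendant –COCH3: carbonyl C bonded to two carbons → ketone.
pendant –COOCH3: carbonyl C bonded to C and –OCH3 → ester.
pendant –CH2SH → thiol.
pendant –COCH3: carbonyl C bonded to two carbons → ketone.
–SH on an sp³ carbon → thiol.

alcohol, alkyne, anhydride, ester, ether, ketone, thiol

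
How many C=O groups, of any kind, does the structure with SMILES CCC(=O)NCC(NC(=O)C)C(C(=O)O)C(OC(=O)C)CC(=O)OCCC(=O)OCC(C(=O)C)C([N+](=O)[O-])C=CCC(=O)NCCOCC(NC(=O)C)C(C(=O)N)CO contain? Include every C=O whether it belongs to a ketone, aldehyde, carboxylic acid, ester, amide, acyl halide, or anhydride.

10

CH2CONHCH2: amide, 1 C=O (running total 1).
CH(NHCOCH3): amide, 1 C=O (running total 2).
CH(COOH): carboxylic acid, 1 C=O (running total 3).
CH(OCOCH3): ester, 1 C=O (running total 4).
CH2COOCH2: ester, 1 C=O (running total 5).
CH2COOCH2: ester, 1 C=O (running total 6).
CH(COCH3): ketone, 1 C=O (running total 7).
CH2CONHCH2: amide, 1 C=O (running total 8).
CH(NHCOCH3): amide, 1 C=O (running total 9).
CH(CONH2): amide, 1 C=O (running total 10).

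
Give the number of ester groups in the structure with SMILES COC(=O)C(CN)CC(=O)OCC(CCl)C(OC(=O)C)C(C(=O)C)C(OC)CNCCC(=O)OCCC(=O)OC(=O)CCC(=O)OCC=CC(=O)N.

Reading the structure from left to right:
  CH3OOC: CH3O–C(=O)–: carbonyl C bonded to C and to –OCH3 → ester (not ketone + ether).
  CH(CH2NH2): pendant –CH2NH2: N on sp³ C, no adjacent C=O → amine.
  CH2COOCH2: –C(=O)–O–C with C on the carbonyl side → ester.
  CH(CH2Cl): pendant –CH2X: halogen on sp³ carbon → alkyl halide.
  CH(OCOCH3): pendant –OC(=O)CH3: an acyloxy group → ester.
  CH(COCH3): pendant –COCH3: carbonyl C bonded to two carbons → ketone.
  CH(OCH3): pendant –OCH3: C–O–C with sp³ C, no adjacent C=O → ether.
  CH2NHCH2: C–N–C with sp³ carbons and no adjacent C=O → amine (secondary).
  CH2COOCH2: –C(=O)–O–C with C on the carbonyl side → ester.
  CH2CO-O-COCH2: two acyl groups sharing one oxygen, –C(=O)–O–C(=O)– → anhydride.
  CH2COOCH2: –C(=O)–O–C with C on the carbonyl side → ester.
  CH=CH: C=C double bond → alkene.
  CONH2: –C(=O)NH2: carbonyl C bonded to C and to N → amide (the N is not a separate amine).
Ester appears at: CH3OOC, CH2COOCH2, CH(OCOCH3), CH2COOCH2, CH2COOCH2 → 5.

5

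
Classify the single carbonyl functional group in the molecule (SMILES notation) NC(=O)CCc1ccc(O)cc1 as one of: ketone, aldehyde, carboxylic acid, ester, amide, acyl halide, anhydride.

The carbonyl is in the H2NCO segment: –C(=O)NH2: carbonyl C bonded to C and to N → amide (the N is not a separate amine).

amide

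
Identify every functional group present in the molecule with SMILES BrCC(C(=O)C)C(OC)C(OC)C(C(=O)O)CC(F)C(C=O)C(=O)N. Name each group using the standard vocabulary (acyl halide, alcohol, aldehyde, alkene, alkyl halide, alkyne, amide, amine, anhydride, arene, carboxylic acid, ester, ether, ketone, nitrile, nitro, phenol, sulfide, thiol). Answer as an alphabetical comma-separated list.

halogen on an sp³ carbon → alkyl halide.
pendant –COCH3: carbonyl C bonded to two carbons → ketone.
pendant –OCH3: C–O–C with sp³ C, no adjacent C=O → ether.
pendant –OCH3: C–O–C with sp³ C, no adjacent C=O → ether.
pendant –COOH: carbonyl C bonded to C and –OH → carboxylic acid.
halogen on an sp³ carbon → alkyl halide.
pendant –CHO: carbonyl C bonded to C and H → aldehyde.
–C(=O)NH2: carbonyl C bonded to C and to N → amide (the N is not a separate amine).

aldehyde, alkyl halide, amide, carboxylic acid, ether, ketone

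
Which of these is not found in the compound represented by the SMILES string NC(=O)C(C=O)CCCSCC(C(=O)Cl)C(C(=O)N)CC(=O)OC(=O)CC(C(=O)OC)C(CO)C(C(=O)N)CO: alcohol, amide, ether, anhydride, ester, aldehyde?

amide: present (H2NCO — –C(=O)NH2: carbonyl C bonded to C and to N → amide (the N is not a separate amine)).
alcohol: present (CH(CH2OH) — pendant –CH2OH on an sp³ backbone C → alcohol).
ester: present (CH(COOCH3) — pendant –COOCH3: carbonyl C bonded to C and –OCH3 → ester).
anhydride: present (CH2CO-O-COCH2 — two acyl groups sharing one oxygen, –C(=O)–O–C(=O)– → anhydride).
aldehyde: present (CH(CHO) — pendant –CHO: carbonyl C bonded to C and H → aldehyde).
ether: absent. In CH(COOCH3), the C–O–C oxygen is adjacent to a C=O, so it belongs to an ester, not an ether.

ether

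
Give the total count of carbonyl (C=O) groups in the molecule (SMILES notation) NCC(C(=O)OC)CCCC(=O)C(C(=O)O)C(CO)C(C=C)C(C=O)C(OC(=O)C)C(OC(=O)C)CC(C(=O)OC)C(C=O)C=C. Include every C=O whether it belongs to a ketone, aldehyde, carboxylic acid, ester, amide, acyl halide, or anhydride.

CH(COOCH3): ester, 1 C=O (running total 1).
CO: ketone, 1 C=O (running total 2).
CH(COOH): carboxylic acid, 1 C=O (running total 3).
CH(CHO): aldehyde, 1 C=O (running total 4).
CH(OCOCH3): ester, 1 C=O (running total 5).
CH(OCOCH3): ester, 1 C=O (running total 6).
CH(COOCH3): ester, 1 C=O (running total 7).
CH(CHO): aldehyde, 1 C=O (running total 8).

8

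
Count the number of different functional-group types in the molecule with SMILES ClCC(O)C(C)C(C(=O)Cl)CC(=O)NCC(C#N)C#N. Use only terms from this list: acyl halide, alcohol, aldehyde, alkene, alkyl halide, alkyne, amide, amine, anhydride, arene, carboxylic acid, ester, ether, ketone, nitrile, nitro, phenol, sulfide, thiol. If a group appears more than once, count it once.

halogen on an sp³ carbon → alkyl halide.
–OH on an sp³ carbon → alcohol (secondary).
pendant –C(=O)X: carbonyl C bonded to C and halogen → acyl halide.
–C(=O)–N– linkage → amide (the N is not an amine).
pendant –C≡N: nitrile.
–C≡N: carbon triple-bonded to nitrogen → nitrile.
Distinct types present: acyl halide, alcohol, alkyl halide, amide, nitrile.

5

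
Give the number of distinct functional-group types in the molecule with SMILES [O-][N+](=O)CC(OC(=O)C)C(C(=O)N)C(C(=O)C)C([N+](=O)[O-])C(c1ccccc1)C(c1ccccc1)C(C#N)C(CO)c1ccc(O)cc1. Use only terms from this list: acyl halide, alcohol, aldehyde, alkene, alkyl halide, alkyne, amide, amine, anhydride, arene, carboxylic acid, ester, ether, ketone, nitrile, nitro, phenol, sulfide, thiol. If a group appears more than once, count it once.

–NO2 on carbon → nitro group.
pendant –OC(=O)CH3: an acyloxy group → ester.
pendant –CONH2: carbonyl C bonded to C and N → amide.
pendant –COCH3: carbonyl C bonded to two carbons → ketone.
–NO2 on an sp³ carbon → nitro (the N=O is not a carbonyl).
pendant –C6H5: benzene ring → arene.
pendant –C6H5: benzene ring → arene.
pendant –C≡N: nitrile.
pendant –CH2OH on an sp³ backbone C → alcohol.
–OH attached directly to an aromatic ring → phenol (not alcohol); the ring itself is an arene.
Distinct types present: alcohol, amide, arene, ester, ketone, nitrile, nitro, phenol.

8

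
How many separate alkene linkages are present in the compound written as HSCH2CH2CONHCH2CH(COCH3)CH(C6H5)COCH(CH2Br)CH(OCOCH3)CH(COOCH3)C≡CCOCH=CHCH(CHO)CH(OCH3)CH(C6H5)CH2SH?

1

Working along the chain:
  HSCH2: –SH on an sp³ carbon → thiol.
  CH2CONHCH2: –C(=O)–N– linkage → amide (the N is not an amine).
  CH(COCH3): pendant –COCH3: carbonyl C bonded to two carbons → ketone.
  CH(C6H5): pendant –C6H5: benzene ring → arene.
  CO: –C(=O)– with carbon on both sides → ketone.
  CH(CH2Br): pendant –CH2X: halogen on sp³ carbon → alkyl halide.
  CH(OCOCH3): pendant –OC(=O)CH3: an acyloxy group → ester.
  CH(COOCH3): pendant –COOCH3: carbonyl C bonded to C and –OCH3 → ester.
  C≡C: C≡C triple bond → alkyne.
  CO: –C(=O)– with carbon on both sides → ketone.
  CH=CH: C=C double bond → alkene.
  CH(CHO): pendant –CHO: carbonyl C bonded to C and H → aldehyde.
  CH(OCH3): pendant –OCH3: C–O–C with sp³ C, no adjacent C=O → ether.
  CH(C6H5): pendant –C6H5: benzene ring → arene.
  CH2SH: –SH on an sp³ carbon → thiol.
Alkene appears at: CH=CH → 1.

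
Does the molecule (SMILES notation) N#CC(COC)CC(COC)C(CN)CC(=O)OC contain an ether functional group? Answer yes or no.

yes

N≡C–: carbon triple-bonded to nitrogen → nitrile.
pendant –CH2OCH3: C–O–C linkage → ether.
pendant –CH2OCH3: C–O–C linkage → ether.
pendant –CH2NH2: N on sp³ C, no adjacent C=O → amine.
–C(=O)OCH3: carbonyl C bonded to C and to –OCH3 → ester (not ketone + ether).
The CH(CH2OCH3) segment supplies the ether: pendant –CH2OCH3: C–O–C linkage → ether.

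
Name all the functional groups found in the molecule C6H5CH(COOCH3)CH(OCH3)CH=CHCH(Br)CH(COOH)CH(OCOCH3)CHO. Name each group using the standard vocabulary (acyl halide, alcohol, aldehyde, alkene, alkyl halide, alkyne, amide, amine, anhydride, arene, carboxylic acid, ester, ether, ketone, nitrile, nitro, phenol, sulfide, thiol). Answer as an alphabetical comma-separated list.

aldehyde, alkene, alkyl halide, arene, carboxylic acid, ester, ether

Reading the structure from left to right:
  C6H5: C6H5– phenyl ring → arene.
  CH(COOCH3): pendant –COOCH3: carbonyl C bonded to C and –OCH3 → ester.
  CH(OCH3): pendant –OCH3: C–O–C with sp³ C, no adjacent C=O → ether.
  CH=CH: C=C double bond → alkene.
  CH(Br): halogen on an sp³ carbon → alkyl halide.
  CH(COOH): pendant –COOH: carbonyl C bonded to C and –OH → carboxylic acid.
  CH(OCOCH3): pendant –OC(=O)CH3: an acyloxy group → ester.
  CHO: terminal –CHO: carbonyl C bonded to H and C → aldehyde.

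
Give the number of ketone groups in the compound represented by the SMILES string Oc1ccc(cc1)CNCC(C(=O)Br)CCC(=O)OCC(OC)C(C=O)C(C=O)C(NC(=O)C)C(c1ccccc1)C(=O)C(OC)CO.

–OH attached directly to an aromatic ring → phenol (not alcohol); the ring itself is an arene.
C–N–C with sp³ carbons and no adjacent C=O → amine (secondary).
pendant –C(=O)X: carbonyl C bonded to C and halogen → acyl halide.
–C(=O)–O–C with C on the carbonyl side → ester.
pendant –OCH3: C–O–C with sp³ C, no adjacent C=O → ether.
pendant –CHO: carbonyl C bonded to C and H → aldehyde.
pendant –CHO: carbonyl C bonded to C and H → aldehyde.
pendant –NHC(=O)CH3: N bonded to a carbonyl → amide (not amine).
pendant –C6H5: benzene ring → arene.
–C(=O)– with carbon on both sides → ketone.
pendant –OCH3: C–O–C with sp³ C, no adjacent C=O → ether.
–OH on an sp³ carbon → alcohol.
Ketone appears at: CO → 1.

1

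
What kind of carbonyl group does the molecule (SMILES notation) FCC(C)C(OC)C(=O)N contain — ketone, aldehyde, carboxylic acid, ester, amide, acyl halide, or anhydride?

amide

The carbonyl is in the CONH2 segment: –C(=O)NH2: carbonyl C bonded to C and to N → amide (the N is not a separate amine).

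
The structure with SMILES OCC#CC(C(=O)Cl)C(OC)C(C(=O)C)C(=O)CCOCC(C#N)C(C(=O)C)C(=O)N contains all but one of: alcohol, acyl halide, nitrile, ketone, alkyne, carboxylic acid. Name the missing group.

carboxylic acid

acyl halide: present (CH(COCl) — pendant –C(=O)X: carbonyl C bonded to C and halogen → acyl halide).
alkyne: present (C≡C — C≡C triple bond → alkyne).
nitrile: present (CH(CN) — pendant –C≡N: nitrile).
ketone: present (CH(COCH3) — pendant –COCH3: carbonyl C bonded to two carbons → ketone).
alcohol: present (HOCH2 — HO– on an sp³ carbon → alcohol).
carboxylic acid: absent. In CONH2, the carbonyl is bonded to nitrogen, not to –OH; that is an amide.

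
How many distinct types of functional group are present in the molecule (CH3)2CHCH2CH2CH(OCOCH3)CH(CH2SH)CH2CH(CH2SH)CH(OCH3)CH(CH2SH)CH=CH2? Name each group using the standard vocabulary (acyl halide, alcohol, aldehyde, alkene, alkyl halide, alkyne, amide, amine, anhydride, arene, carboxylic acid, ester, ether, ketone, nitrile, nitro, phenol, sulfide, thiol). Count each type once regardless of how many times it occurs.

4

Working along the chain:
  CH(OCOCH3): pendant –OC(=O)CH3: an acyloxy group → ester.
  CH(CH2SH): pendant –CH2SH → thiol.
  CH(CH2SH): pendant –CH2SH → thiol.
  CH(OCH3): pendant –OCH3: C–O–C with sp³ C, no adjacent C=O → ether.
  CH(CH2SH): pendant –CH2SH → thiol.
  CH=CH2: C=C double bond → alkene.
Distinct types present: alkene, ester, ether, thiol.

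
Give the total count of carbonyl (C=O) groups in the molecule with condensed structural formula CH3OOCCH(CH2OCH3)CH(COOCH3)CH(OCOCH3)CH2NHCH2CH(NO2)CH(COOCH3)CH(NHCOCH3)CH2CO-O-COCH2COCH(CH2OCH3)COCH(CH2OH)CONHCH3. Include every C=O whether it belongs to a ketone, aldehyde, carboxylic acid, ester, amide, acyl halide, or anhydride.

CH3OOC: ester, 1 C=O (running total 1).
CH(COOCH3): ester, 1 C=O (running total 2).
CH(OCOCH3): ester, 1 C=O (running total 3).
CH(COOCH3): ester, 1 C=O (running total 4).
CH(NHCOCH3): amide, 1 C=O (running total 5).
CH2CO-O-COCH2: anhydride, 2 C=O (running total 7).
CO: ketone, 1 C=O (running total 8).
CO: ketone, 1 C=O (running total 9).
CONHCH3: amide, 1 C=O (running total 10).

10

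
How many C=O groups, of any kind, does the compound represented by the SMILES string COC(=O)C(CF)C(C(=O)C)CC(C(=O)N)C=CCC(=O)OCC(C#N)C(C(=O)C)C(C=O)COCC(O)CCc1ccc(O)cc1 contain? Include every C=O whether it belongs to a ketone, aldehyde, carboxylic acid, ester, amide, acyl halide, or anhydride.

6

CH3OOC: ester, 1 C=O (running total 1).
CH(COCH3): ketone, 1 C=O (running total 2).
CH(CONH2): amide, 1 C=O (running total 3).
CH2COOCH2: ester, 1 C=O (running total 4).
CH(COCH3): ketone, 1 C=O (running total 5).
CH(CHO): aldehyde, 1 C=O (running total 6).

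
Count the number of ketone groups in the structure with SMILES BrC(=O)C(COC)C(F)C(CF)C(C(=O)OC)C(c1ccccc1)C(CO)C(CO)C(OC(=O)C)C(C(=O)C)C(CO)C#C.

–C(=O)Br: carbonyl C bonded to C and to a halogen → acyl halide (not alkyl halide).
pendant –CH2OCH3: C–O–C linkage → ether.
halogen on an sp³ carbon → alkyl halide.
pendant –CH2X: halogen on sp³ carbon → alkyl halide.
pendant –COOCH3: carbonyl C bonded to C and –OCH3 → ester.
pendant –C6H5: benzene ring → arene.
pendant –CH2OH on an sp³ backbone C → alcohol.
pendant –CH2OH on an sp³ backbone C → alcohol.
pendant –OC(=O)CH3: an acyloxy group → ester.
pendant –COCH3: carbonyl C bonded to two carbons → ketone.
pendant –CH2OH on an sp³ backbone C → alcohol.
C≡C triple bond → alkyne.
Ketone appears at: CH(COCH3) → 1.

1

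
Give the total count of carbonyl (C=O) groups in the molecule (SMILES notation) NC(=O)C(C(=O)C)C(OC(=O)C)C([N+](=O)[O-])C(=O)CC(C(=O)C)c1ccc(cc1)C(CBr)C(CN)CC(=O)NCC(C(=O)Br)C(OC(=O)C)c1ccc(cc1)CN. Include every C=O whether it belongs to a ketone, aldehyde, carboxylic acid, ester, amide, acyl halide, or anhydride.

H2NCO: amide, 1 C=O (running total 1).
CH(COCH3): ketone, 1 C=O (running total 2).
CH(OCOCH3): ester, 1 C=O (running total 3).
CO: ketone, 1 C=O (running total 4).
CH(COCH3): ketone, 1 C=O (running total 5).
CH2CONHCH2: amide, 1 C=O (running total 6).
CH(COBr): acyl halide, 1 C=O (running total 7).
CH(OCOCH3): ester, 1 C=O (running total 8).

8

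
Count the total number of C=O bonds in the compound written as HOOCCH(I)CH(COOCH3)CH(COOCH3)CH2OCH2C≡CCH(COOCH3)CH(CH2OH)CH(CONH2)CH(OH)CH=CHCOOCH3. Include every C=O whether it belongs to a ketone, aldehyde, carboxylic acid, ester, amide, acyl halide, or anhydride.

6

HOOC: carboxylic acid, 1 C=O (running total 1).
CH(COOCH3): ester, 1 C=O (running total 2).
CH(COOCH3): ester, 1 C=O (running total 3).
CH(COOCH3): ester, 1 C=O (running total 4).
CH(CONH2): amide, 1 C=O (running total 5).
COOCH3: ester, 1 C=O (running total 6).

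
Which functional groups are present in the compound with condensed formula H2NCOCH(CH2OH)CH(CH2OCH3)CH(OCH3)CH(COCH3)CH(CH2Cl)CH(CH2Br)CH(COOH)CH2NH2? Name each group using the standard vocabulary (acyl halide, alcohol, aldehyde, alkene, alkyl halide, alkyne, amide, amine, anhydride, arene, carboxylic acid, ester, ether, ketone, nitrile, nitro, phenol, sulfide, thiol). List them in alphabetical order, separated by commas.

Taking each segment in turn:
  H2NCO: –C(=O)NH2: carbonyl C bonded to C and to N → amide (the N is not a separate amine).
  CH(CH2OH): pendant –CH2OH on an sp³ backbone C → alcohol.
  CH(CH2OCH3): pendant –CH2OCH3: C–O–C linkage → ether.
  CH(OCH3): pendant –OCH3: C–O–C with sp³ C, no adjacent C=O → ether.
  CH(COCH3): pendant –COCH3: carbonyl C bonded to two carbons → ketone.
  CH(CH2Cl): pendant –CH2X: halogen on sp³ carbon → alkyl halide.
  CH(CH2Br): pendant –CH2X: halogen on sp³ carbon → alkyl halide.
  CH(COOH): pendant –COOH: carbonyl C bonded to C and –OH → carboxylic acid.
  CH2NH2: –NH2 on an sp³ carbon with no adjacent C=O → amine.

alcohol, alkyl halide, amide, amine, carboxylic acid, ether, ketone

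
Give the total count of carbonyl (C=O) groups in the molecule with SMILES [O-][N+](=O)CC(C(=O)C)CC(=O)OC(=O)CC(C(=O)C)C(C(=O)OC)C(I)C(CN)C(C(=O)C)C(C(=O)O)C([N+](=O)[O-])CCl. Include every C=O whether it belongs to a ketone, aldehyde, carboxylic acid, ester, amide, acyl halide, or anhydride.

CH(COCH3): ketone, 1 C=O (running total 1).
CH2CO-O-COCH2: anhydride, 2 C=O (running total 3).
CH(COCH3): ketone, 1 C=O (running total 4).
CH(COOCH3): ester, 1 C=O (running total 5).
CH(COCH3): ketone, 1 C=O (running total 6).
CH(COOH): carboxylic acid, 1 C=O (running total 7).

7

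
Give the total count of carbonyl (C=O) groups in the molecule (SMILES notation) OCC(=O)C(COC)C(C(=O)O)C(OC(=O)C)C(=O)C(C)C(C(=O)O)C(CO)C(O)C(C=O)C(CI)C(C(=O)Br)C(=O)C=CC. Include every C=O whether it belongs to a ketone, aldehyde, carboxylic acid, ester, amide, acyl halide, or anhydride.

8

CO: ketone, 1 C=O (running total 1).
CH(COOH): carboxylic acid, 1 C=O (running total 2).
CH(OCOCH3): ester, 1 C=O (running total 3).
CO: ketone, 1 C=O (running total 4).
CH(COOH): carboxylic acid, 1 C=O (running total 5).
CH(CHO): aldehyde, 1 C=O (running total 6).
CH(COBr): acyl halide, 1 C=O (running total 7).
CO: ketone, 1 C=O (running total 8).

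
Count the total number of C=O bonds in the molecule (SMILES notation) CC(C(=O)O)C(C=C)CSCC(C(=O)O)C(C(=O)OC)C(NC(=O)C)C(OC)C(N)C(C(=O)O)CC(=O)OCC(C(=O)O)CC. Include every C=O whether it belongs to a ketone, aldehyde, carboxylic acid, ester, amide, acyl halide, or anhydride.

7

CH(COOH): carboxylic acid, 1 C=O (running total 1).
CH(COOH): carboxylic acid, 1 C=O (running total 2).
CH(COOCH3): ester, 1 C=O (running total 3).
CH(NHCOCH3): amide, 1 C=O (running total 4).
CH(COOH): carboxylic acid, 1 C=O (running total 5).
CH2COOCH2: ester, 1 C=O (running total 6).
CH(COOH): carboxylic acid, 1 C=O (running total 7).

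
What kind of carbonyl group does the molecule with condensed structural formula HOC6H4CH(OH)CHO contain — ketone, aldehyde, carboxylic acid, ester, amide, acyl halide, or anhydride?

aldehyde

The carbonyl is in the CHO segment: terminal –CHO: carbonyl C bonded to H and C → aldehyde.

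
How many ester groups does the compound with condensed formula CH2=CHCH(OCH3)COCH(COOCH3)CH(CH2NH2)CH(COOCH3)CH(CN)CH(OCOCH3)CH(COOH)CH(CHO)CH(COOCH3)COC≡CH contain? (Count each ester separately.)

4

C=C double bond → alkene.
pendant –OCH3: C–O–C with sp³ C, no adjacent C=O → ether.
–C(=O)– with carbon on both sides → ketone.
pendant –COOCH3: carbonyl C bonded to C and –OCH3 → ester.
pendant –CH2NH2: N on sp³ C, no adjacent C=O → amine.
pendant –COOCH3: carbonyl C bonded to C and –OCH3 → ester.
pendant –C≡N: nitrile.
pendant –OC(=O)CH3: an acyloxy group → ester.
pendant –COOH: carbonyl C bonded to C and –OH → carboxylic acid.
pendant –CHO: carbonyl C bonded to C and H → aldehyde.
pendant –COOCH3: carbonyl C bonded to C and –OCH3 → ester.
–C(=O)– with carbon on both sides → ketone.
C≡C triple bond → alkyne.
Ester appears at: CH(COOCH3), CH(COOCH3), CH(OCOCH3), CH(COOCH3) → 4.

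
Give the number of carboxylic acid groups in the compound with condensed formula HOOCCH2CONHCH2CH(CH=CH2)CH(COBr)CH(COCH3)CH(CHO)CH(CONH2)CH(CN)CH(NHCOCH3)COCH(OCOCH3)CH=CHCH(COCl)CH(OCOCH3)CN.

Working along the chain:
  HOOC: –COOH: carbonyl C bonded to –OH and C → carboxylic acid (the –OH is not a separate alcohol).
  CH2CONHCH2: –C(=O)–N– linkage → amide (the N is not an amine).
  CH(CH=CH2): pendant –CH=CH2: C=C double bond → alkene.
  CH(COBr): pendant –C(=O)X: carbonyl C bonded to C and halogen → acyl halide.
  CH(COCH3): pendant –COCH3: carbonyl C bonded to two carbons → ketone.
  CH(CHO): pendant –CHO: carbonyl C bonded to C and H → aldehyde.
  CH(CONH2): pendant –CONH2: carbonyl C bonded to C and N → amide.
  CH(CN): pendant –C≡N: nitrile.
  CH(NHCOCH3): pendant –NHC(=O)CH3: N bonded to a carbonyl → amide (not amine).
  CO: –C(=O)– with carbon on both sides → ketone.
  CH(OCOCH3): pendant –OC(=O)CH3: an acyloxy group → ester.
  CH=CH: C=C double bond → alkene.
  CH(COCl): pendant –C(=O)X: carbonyl C bonded to C and halogen → acyl halide.
  CH(OCOCH3): pendant –OC(=O)CH3: an acyloxy group → ester.
  CN: –C≡N: carbon triple-bonded to nitrogen → nitrile.
Carboxylic acid appears at: HOOC → 1.

1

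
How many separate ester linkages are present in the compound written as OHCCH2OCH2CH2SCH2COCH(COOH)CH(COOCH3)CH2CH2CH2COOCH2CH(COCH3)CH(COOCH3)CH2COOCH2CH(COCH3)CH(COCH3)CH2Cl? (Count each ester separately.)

Working along the chain:
  OHC: terminal –CHO: carbonyl C bonded to H and C → aldehyde.
  CH2OCH2: C–O–C with sp³ carbons on both sides and no adjacent C=O → ether.
  CH2SCH2: C–S–C linkage → sulfide (thioether).
  CO: –C(=O)– with carbon on both sides → ketone.
  CH(COOH): pendant –COOH: carbonyl C bonded to C and –OH → carboxylic acid.
  CH(COOCH3): pendant –COOCH3: carbonyl C bonded to C and –OCH3 → ester.
  CH2COOCH2: –C(=O)–O–C with C on the carbonyl side → ester.
  CH(COCH3): pendant –COCH3: carbonyl C bonded to two carbons → ketone.
  CH(COOCH3): pendant –COOCH3: carbonyl C bonded to C and –OCH3 → ester.
  CH2COOCH2: –C(=O)–O–C with C on the carbonyl side → ester.
  CH(COCH3): pendant –COCH3: carbonyl C bonded to two carbons → ketone.
  CH(COCH3): pendant –COCH3: carbonyl C bonded to two carbons → ketone.
  CH2Cl: halogen on an sp³ carbon → alkyl halide.
Ester appears at: CH(COOCH3), CH2COOCH2, CH(COOCH3), CH2COOCH2 → 4.

4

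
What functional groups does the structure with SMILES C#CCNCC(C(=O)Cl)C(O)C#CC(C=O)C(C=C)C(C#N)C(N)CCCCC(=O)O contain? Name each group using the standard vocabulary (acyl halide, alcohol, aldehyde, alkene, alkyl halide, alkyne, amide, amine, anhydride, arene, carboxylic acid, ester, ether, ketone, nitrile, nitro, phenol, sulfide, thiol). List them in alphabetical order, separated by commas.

C≡C triple bond → alkyne.
C–N–C with sp³ carbons and no adjacent C=O → amine (secondary).
pendant –C(=O)X: carbonyl C bonded to C and halogen → acyl halide.
–OH on an sp³ carbon → alcohol (secondary).
C≡C triple bond → alkyne.
pendant –CHO: carbonyl C bonded to C and H → aldehyde.
pendant –CH=CH2: C=C double bond → alkene.
pendant –C≡N: nitrile.
–NH2 on an sp³ carbon with no adjacent C=O → amine.
–COOH: carbonyl C bonded to –OH and C → carboxylic acid (the –OH is not a separate alcohol).

acyl halide, alcohol, aldehyde, alkene, alkyne, amine, carboxylic acid, nitrile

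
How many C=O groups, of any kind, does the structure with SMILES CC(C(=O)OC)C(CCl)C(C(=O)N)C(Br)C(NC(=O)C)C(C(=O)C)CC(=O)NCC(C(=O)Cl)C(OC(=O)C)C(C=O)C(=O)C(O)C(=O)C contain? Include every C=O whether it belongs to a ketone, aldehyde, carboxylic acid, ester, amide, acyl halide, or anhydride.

10

CH(COOCH3): ester, 1 C=O (running total 1).
CH(CONH2): amide, 1 C=O (running total 2).
CH(NHCOCH3): amide, 1 C=O (running total 3).
CH(COCH3): ketone, 1 C=O (running total 4).
CH2CONHCH2: amide, 1 C=O (running total 5).
CH(COCl): acyl halide, 1 C=O (running total 6).
CH(OCOCH3): ester, 1 C=O (running total 7).
CH(CHO): aldehyde, 1 C=O (running total 8).
CO: ketone, 1 C=O (running total 9).
CO: ketone, 1 C=O (running total 10).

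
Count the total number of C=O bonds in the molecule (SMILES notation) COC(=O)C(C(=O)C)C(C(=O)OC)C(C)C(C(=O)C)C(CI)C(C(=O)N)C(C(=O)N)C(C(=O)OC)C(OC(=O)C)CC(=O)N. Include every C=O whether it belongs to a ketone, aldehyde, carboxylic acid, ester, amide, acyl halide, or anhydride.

9

CH3OOC: ester, 1 C=O (running total 1).
CH(COCH3): ketone, 1 C=O (running total 2).
CH(COOCH3): ester, 1 C=O (running total 3).
CH(COCH3): ketone, 1 C=O (running total 4).
CH(CONH2): amide, 1 C=O (running total 5).
CH(CONH2): amide, 1 C=O (running total 6).
CH(COOCH3): ester, 1 C=O (running total 7).
CH(OCOCH3): ester, 1 C=O (running total 8).
CONH2: amide, 1 C=O (running total 9).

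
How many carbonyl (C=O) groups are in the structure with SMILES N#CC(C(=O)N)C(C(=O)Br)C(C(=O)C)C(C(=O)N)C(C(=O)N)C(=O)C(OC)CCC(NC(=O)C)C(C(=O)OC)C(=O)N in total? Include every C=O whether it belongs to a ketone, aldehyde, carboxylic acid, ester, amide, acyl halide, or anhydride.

9

CH(CONH2): amide, 1 C=O (running total 1).
CH(COBr): acyl halide, 1 C=O (running total 2).
CH(COCH3): ketone, 1 C=O (running total 3).
CH(CONH2): amide, 1 C=O (running total 4).
CH(CONH2): amide, 1 C=O (running total 5).
CO: ketone, 1 C=O (running total 6).
CH(NHCOCH3): amide, 1 C=O (running total 7).
CH(COOCH3): ester, 1 C=O (running total 8).
CONH2: amide, 1 C=O (running total 9).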